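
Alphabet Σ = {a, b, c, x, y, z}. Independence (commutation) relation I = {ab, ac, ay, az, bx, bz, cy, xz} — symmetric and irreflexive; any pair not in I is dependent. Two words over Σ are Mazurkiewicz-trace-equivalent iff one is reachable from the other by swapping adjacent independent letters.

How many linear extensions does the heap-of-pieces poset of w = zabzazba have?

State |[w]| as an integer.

560

0(z) covers ∅
1(a) covers ∅
2(b) covers ∅
3(z) covers 0:z
4(a) covers 1:a
5(z) covers 3:z
6(b) covers 2:b
7(a) covers 4:a
floor of heap: 0:z, 1:a, 2:b
completions by unplaced set U, small U first (add the entries for U minus each lowest piece of U):
  |U|=1: {5}:1  {6}:1  {7}:1
  |U|=2: {2,6}:1  {3,5}:1  {4,7}:1  {5,6}:2  {5,7}:2  {6,7}:2
  |U|=3: {0,3,5}:1  {1,4,7}:1  {2,5,6}:3  {2,6,7}:3  {3,5,6}:3  {3,5,7}:3  {4,5,7}:3  {4,6,7}:3  {5,6,7}:6
  |U|=4: {0,3,5,6}:4  {0,3,5,7}:4  {1,4,5,7}:4  {1,4,6,7}:4  {2,3,5,6}:6  {2,4,6,7}:6  {2,5,6,7}:12  {3,4,5,7}:6  {3,5,6,7}:12  {4,5,6,7}:12
  |U|=5: {0,2,3,5,6}:10  {0,3,4,5,7}:10  {0,3,5,6,7}:20  {1,2,4,6,7}:10  {1,3,4,5,7}:10  {1,4,5,6,7}:20  {2,3,5,6,7}:30  {2,4,5,6,7}:30  {3,4,5,6,7}:30
  |U|=6: {0,1,3,4,5,7}:20  {0,2,3,5,6,7}:60  {0,3,4,5,6,7}:60  {1,2,4,5,6,7}:60  {1,3,4,5,6,7}:60  {2,3,4,5,6,7}:90
  start at 0(z): 210
  start at 1(a): 210
  start at 2(b): 140
sum over floor = 560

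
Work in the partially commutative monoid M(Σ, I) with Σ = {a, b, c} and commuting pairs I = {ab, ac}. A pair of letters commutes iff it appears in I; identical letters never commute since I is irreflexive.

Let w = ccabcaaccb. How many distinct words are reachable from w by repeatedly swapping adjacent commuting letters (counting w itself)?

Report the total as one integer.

120

#0=c has no predecessor
#1=c depends on [0:c]
#2=a has no predecessor
#3=b depends on [1:c]
#4=c depends on [3:b]
#5=a depends on [2:a]
#6=a depends on [5:a]
#7=c depends on [4:c]
#8=c depends on [7:c]
#9=b depends on [8:c]
sources: [0:c, 2:a]
N(rest) = Σ N(rest − s) over sources s of rest; N(one piece) = 1:
  size 1 → [6]=1  [9]=1
  size 2 → [5,6]=1  [6,9]=2  [8,9]=1
  size 3 → [2,5,6]=1  [5,6,9]=3  [6,8,9]=3  [7,8,9]=1
  size 4 → [2,5,6,9]=4  [4,7,8,9]=1  [5,6,8,9]=6  [6,7,8,9]=4
  size 5 → [2,5,6,8,9]=10  [3,4,7,8,9]=1  [4,6,7,8,9]=5  [5,6,7,8,9]=10
  size 6 → [1,3,4,7,8,9]=1  [2,5,6,7,8,9]=20  [3,4,6,7,8,9]=6  [4,5,6,7,8,9]=15
  size 7 → [0,1,3,4,7,8,9]=1  [1,3,4,6,7,8,9]=7  [2,4,5,6,7,8,9]=35  [3,4,5,6,7,8,9]=21
  size 8 → [0,1,3,4,6,7,8,9]=8  [1,3,4,5,6,7,8,9]=28  [2,3,4,5,6,7,8,9]=56
  first=0(c) contributes 84
  first=2(a) contributes 36
|[w]| = 120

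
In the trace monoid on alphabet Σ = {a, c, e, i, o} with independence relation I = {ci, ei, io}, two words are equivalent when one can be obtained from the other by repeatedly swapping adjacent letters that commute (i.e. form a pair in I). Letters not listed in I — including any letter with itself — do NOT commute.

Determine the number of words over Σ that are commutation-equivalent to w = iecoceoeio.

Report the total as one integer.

0(i) covers ∅
1(e) covers ∅
2(c) covers 1:e
3(o) covers 2:c
4(c) covers 3:o
5(e) covers 4:c
6(o) covers 5:e
7(e) covers 6:o
8(i) covers 0:i
9(o) covers 7:e
floor of heap: 0:i, 1:e
completions by unplaced set U, small U first (add the entries for U minus each lowest piece of U):
  |U|=1: {8}:1  {9}:1
  |U|=2: {0,8}:1  {7,9}:1  {8,9}:2
  |U|=3: {0,8,9}:3  {6,7,9}:1  {7,8,9}:3
  |U|=4: {0,7,8,9}:6  {5,6,7,9}:1  {6,7,8,9}:4
  |U|=5: {0,6,7,8,9}:10  {4,5,6,7,9}:1  {5,6,7,8,9}:5
  |U|=6: {0,5,6,7,8,9}:15  {3,4,5,6,7,9}:1  {4,5,6,7,8,9}:6
  |U|=7: {0,4,5,6,7,8,9}:21  {2,3,4,5,6,7,9}:1  {3,4,5,6,7,8,9}:7
  |U|=8: {0,3,4,5,6,7,8,9}:28  {1,2,3,4,5,6,7,9}:1  {2,3,4,5,6,7,8,9}:8
  start at 0(i): 9
  start at 1(e): 36
sum over floor = 45

45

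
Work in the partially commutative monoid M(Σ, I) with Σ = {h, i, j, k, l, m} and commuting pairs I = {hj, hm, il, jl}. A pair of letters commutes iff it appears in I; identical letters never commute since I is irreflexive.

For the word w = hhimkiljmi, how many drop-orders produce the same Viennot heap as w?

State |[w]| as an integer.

piece 0:h — minimal
piece 1:h rests on {0:h}
piece 2:i rests on {1:h}
piece 3:m rests on {2:i}
piece 4:k rests on {3:m}
piece 5:i rests on {4:k}
piece 6:l rests on {4:k}
piece 7:j rests on {5:i}
piece 8:m rests on {6:l, 7:j}
piece 9:i rests on {8:m}
minimal pieces: {0:h}
ways to finish when only these pieces remain (= sum over removing one remaining piece with nothing left below it):
  1 left: {9}→1
  2 left: {8,9}→1
  3 left: {6,8,9}→1  {7,8,9}→1
  4 left: {5,7,8,9}→1  {6,7,8,9}→2
  5 left: {5,6,7,8,9}→3
  6 left: {4,5,6,7,8,9}→3
  7 left: {3,4,5,6,7,8,9}→3
  8 left: {2,3,4,5,6,7,8,9}→3
  placing 0:h first → 3 extensions

3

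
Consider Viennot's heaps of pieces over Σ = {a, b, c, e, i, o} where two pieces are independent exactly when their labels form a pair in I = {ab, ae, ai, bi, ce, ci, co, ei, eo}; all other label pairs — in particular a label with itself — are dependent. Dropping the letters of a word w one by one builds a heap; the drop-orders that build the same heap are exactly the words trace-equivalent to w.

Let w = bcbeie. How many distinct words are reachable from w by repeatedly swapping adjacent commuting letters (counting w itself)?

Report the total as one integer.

6

0(b) covers ∅
1(c) covers 0:b
2(b) covers 1:c
3(e) covers 2:b
4(i) covers ∅
5(e) covers 3:e
floor of heap: 0:b, 4:i
completions by unplaced set U, small U first (add the entries for U minus each lowest piece of U):
  |U|=1: {4}:1  {5}:1
  |U|=2: {3,5}:1  {4,5}:2
  |U|=3: {2,3,5}:1  {3,4,5}:3
  |U|=4: {1,2,3,5}:1  {2,3,4,5}:4
  start at 0(b): 5
  start at 4(i): 1
sum over floor = 6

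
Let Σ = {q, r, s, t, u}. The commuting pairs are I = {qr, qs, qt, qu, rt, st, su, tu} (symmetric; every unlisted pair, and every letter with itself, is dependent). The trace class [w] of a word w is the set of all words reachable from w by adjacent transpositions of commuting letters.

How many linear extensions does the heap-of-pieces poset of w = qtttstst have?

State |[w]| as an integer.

168

#0=q has no predecessor
#1=t has no predecessor
#2=t depends on [1:t]
#3=t depends on [2:t]
#4=s has no predecessor
#5=t depends on [3:t]
#6=s depends on [4:s]
#7=t depends on [5:t]
sources: [0:q, 1:t, 4:s]
N(rest) = Σ N(rest − s) over sources s of rest; N(one piece) = 1:
  size 1 → [0]=1  [6]=1  [7]=1
  size 2 → [0,6]=2  [0,7]=2  [4,6]=1  [5,7]=1  [6,7]=2
  size 3 → [0,4,6]=3  [0,5,7]=3  [0,6,7]=6  [3,5,7]=1  [4,6,7]=3  [5,6,7]=3
  size 4 → [0,3,5,7]=4  [0,4,6,7]=12  [0,5,6,7]=12  [2,3,5,7]=1  [3,5,6,7]=4  [4,5,6,7]=6
  size 5 → [0,2,3,5,7]=5  [0,3,5,6,7]=20  [0,4,5,6,7]=30  [1,2,3,5,7]=1  [2,3,5,6,7]=5  [3,4,5,6,7]=10
  size 6 → [0,1,2,3,5,7]=6  [0,2,3,5,6,7]=30  [0,3,4,5,6,7]=60  [1,2,3,5,6,7]=6  [2,3,4,5,6,7]=15
  first=0(q) contributes 21
  first=1(t) contributes 105
  first=4(s) contributes 42
|[w]| = 168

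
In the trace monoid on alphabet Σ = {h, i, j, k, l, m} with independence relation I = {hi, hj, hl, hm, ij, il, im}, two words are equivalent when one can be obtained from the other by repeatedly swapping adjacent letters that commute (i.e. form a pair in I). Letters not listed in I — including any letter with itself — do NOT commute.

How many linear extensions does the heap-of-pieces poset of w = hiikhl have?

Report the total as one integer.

6

0(h) covers ∅
1(i) covers ∅
2(i) covers 1:i
3(k) covers 0:h, 2:i
4(h) covers 3:k
5(l) covers 3:k
floor of heap: 0:h, 1:i
completions by unplaced set U, small U first (add the entries for U minus each lowest piece of U):
  |U|=1: {4}:1  {5}:1
  |U|=2: {4,5}:2
  |U|=3: {3,4,5}:2
  |U|=4: {0,3,4,5}:2  {2,3,4,5}:2
  start at 0(h): 2
  start at 1(i): 4
sum over floor = 6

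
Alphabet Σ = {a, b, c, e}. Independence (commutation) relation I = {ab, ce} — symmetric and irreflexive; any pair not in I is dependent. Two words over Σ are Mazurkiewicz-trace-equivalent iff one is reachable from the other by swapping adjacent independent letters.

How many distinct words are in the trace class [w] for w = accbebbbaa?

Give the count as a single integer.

10

piece 0:a — minimal
piece 1:c rests on {0:a}
piece 2:c rests on {1:c}
piece 3:b rests on {2:c}
piece 4:e rests on {3:b}
piece 5:b rests on {4:e}
piece 6:b rests on {5:b}
piece 7:b rests on {6:b}
piece 8:a rests on {4:e}
piece 9:a rests on {8:a}
minimal pieces: {0:a}
ways to finish when only these pieces remain (= sum over removing one remaining piece with nothing left below it):
  1 left: {7}→1  {9}→1
  2 left: {6,7}→1  {7,9}→2  {8,9}→1
  3 left: {5,6,7}→1  {6,7,9}→3  {7,8,9}→3
  4 left: {5,6,7,9}→4  {6,7,8,9}→6
  5 left: {5,6,7,8,9}→10
  6 left: {4,5,6,7,8,9}→10
  7 left: {3,4,5,6,7,8,9}→10
  8 left: {2,3,4,5,6,7,8,9}→10
  placing 0:a first → 10 extensions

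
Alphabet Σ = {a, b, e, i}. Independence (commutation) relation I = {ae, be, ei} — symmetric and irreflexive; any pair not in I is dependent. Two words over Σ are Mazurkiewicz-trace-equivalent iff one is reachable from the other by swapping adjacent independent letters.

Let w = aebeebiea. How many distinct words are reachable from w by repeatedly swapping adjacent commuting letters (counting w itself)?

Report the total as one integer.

126

piece 0:a — minimal
piece 1:e — minimal
piece 2:b rests on {0:a}
piece 3:e rests on {1:e}
piece 4:e rests on {3:e}
piece 5:b rests on {2:b}
piece 6:i rests on {5:b}
piece 7:e rests on {4:e}
piece 8:a rests on {6:i}
minimal pieces: {0:a, 1:e}
ways to finish when only these pieces remain (= sum over removing one remaining piece with nothing left below it):
  1 left: {7}→1  {8}→1
  2 left: {4,7}→1  {6,8}→1  {7,8}→2
  3 left: {3,4,7}→1  {4,7,8}→3  {5,6,8}→1  {6,7,8}→3
  4 left: {1,3,4,7}→1  {2,5,6,8}→1  {3,4,7,8}→4  {4,6,7,8}→6  {5,6,7,8}→4
  5 left: {0,2,5,6,8}→1  {1,3,4,7,8}→5  {2,5,6,7,8}→5  {3,4,6,7,8}→10  {4,5,6,7,8}→10
  6 left: {0,2,5,6,7,8}→6  {1,3,4,6,7,8}→15  {2,4,5,6,7,8}→15  {3,4,5,6,7,8}→20
  7 left: {0,2,4,5,6,7,8}→21  {1,3,4,5,6,7,8}→35  {2,3,4,5,6,7,8}→35
  placing 0:a first → 70 extensions
  placing 1:e first → 56 extensions
total linear extensions = 126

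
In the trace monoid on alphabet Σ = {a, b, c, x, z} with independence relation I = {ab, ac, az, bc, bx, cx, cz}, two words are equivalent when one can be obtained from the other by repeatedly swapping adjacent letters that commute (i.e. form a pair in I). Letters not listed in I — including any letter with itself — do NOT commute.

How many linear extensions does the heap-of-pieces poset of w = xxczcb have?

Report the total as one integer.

15

piece 0:x — minimal
piece 1:x rests on {0:x}
piece 2:c — minimal
piece 3:z rests on {1:x}
piece 4:c rests on {2:c}
piece 5:b rests on {3:z}
minimal pieces: {0:x, 2:c}
ways to finish when only these pieces remain (= sum over removing one remaining piece with nothing left below it):
  1 left: {4}→1  {5}→1
  2 left: {2,4}→1  {3,5}→1  {4,5}→2
  3 left: {1,3,5}→1  {2,4,5}→3  {3,4,5}→3
  4 left: {0,1,3,5}→1  {1,3,4,5}→4  {2,3,4,5}→6
  placing 0:x first → 10 extensions
  placing 2:c first → 5 extensions
total linear extensions = 15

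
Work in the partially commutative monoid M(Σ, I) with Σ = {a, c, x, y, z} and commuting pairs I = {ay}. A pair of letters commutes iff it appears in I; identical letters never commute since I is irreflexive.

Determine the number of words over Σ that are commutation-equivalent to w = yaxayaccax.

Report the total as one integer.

6

piece 0:y — minimal
piece 1:a — minimal
piece 2:x rests on {0:y, 1:a}
piece 3:a rests on {2:x}
piece 4:y rests on {2:x}
piece 5:a rests on {3:a}
piece 6:c rests on {4:y, 5:a}
piece 7:c rests on {6:c}
piece 8:a rests on {7:c}
piece 9:x rests on {8:a}
minimal pieces: {0:y, 1:a}
ways to finish when only these pieces remain (= sum over removing one remaining piece with nothing left below it):
  1 left: {9}→1
  2 left: {8,9}→1
  3 left: {7,8,9}→1
  4 left: {6,7,8,9}→1
  5 left: {4,6,7,8,9}→1  {5,6,7,8,9}→1
  6 left: {3,5,6,7,8,9}→1  {4,5,6,7,8,9}→2
  7 left: {3,4,5,6,7,8,9}→3
  8 left: {2,3,4,5,6,7,8,9}→3
  placing 0:y first → 3 extensions
  placing 1:a first → 3 extensions
total linear extensions = 6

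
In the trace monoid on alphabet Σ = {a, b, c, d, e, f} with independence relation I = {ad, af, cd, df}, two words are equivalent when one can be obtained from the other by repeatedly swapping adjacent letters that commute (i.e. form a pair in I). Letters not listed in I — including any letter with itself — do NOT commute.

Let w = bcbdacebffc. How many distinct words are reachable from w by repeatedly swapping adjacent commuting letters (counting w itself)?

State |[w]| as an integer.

0(b) covers ∅
1(c) covers 0:b
2(b) covers 1:c
3(d) covers 2:b
4(a) covers 2:b
5(c) covers 4:a
6(e) covers 3:d, 5:c
7(b) covers 6:e
8(f) covers 7:b
9(f) covers 8:f
10(c) covers 9:f
floor of heap: 0:b
completions by unplaced set U, small U first (add the entries for U minus each lowest piece of U):
  |U|=1: {10}:1
  |U|=2: {9,10}:1
  |U|=3: {8,9,10}:1
  |U|=4: {7,8,9,10}:1
  |U|=5: {6,7,8,9,10}:1
  |U|=6: {3,6,7,8,9,10}:1  {5,6,7,8,9,10}:1
  |U|=7: {3,5,6,7,8,9,10}:2  {4,5,6,7,8,9,10}:1
  |U|=8: {3,4,5,6,7,8,9,10}:3
  |U|=9: {2,3,4,5,6,7,8,9,10}:3
  start at 0(b): 3

3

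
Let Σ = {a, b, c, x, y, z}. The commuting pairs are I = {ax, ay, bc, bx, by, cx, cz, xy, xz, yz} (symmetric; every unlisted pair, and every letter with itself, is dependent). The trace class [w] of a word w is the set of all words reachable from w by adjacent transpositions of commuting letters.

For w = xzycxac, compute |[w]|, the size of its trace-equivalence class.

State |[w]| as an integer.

drop 0:x onto floor
drop 1:z onto floor
drop 2:y onto floor
drop 3:c onto {2:y}
drop 4:x onto {0:x}
drop 5:a onto {1:z, 3:c}
drop 6:c onto {5:a}
ground layer = {0:x, 1:z, 2:y}
drop-orders for the pieces not yet dropped (sum over which currently-grounded one goes next):
  1 to go: {4} 1  {6} 1
  2 to go: {0,4} 1  {4,6} 2  {5,6} 1
  3 to go: {0,4,6} 3  {1,5,6} 1  {3,5,6} 1  {4,5,6} 3
  4 to go: {0,4,5,6} 6  {1,3,5,6} 2  {1,4,5,6} 4  {2,3,5,6} 1  {3,4,5,6} 4
  5 to go: {0,1,4,5,6} 10  {0,3,4,5,6} 10  {1,2,3,5,6} 3  {1,3,4,5,6} 10  {2,3,4,5,6} 5
  if 0:x drops first: 18 orders
  if 1:z drops first: 15 orders
  if 2:y drops first: 30 orders
heap linearizations: 63

63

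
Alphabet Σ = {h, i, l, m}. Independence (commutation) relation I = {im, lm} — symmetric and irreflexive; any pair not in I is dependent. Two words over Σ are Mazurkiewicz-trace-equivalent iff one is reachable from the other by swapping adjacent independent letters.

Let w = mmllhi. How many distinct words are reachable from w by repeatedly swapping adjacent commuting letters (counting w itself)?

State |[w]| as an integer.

6

#0=m has no predecessor
#1=m depends on [0:m]
#2=l has no predecessor
#3=l depends on [2:l]
#4=h depends on [1:m, 3:l]
#5=i depends on [4:h]
sources: [0:m, 2:l]
N(rest) = Σ N(rest − s) over sources s of rest; N(one piece) = 1:
  size 1 → [5]=1
  size 2 → [4,5]=1
  size 3 → [1,4,5]=1  [3,4,5]=1
  size 4 → [0,1,4,5]=1  [1,3,4,5]=2  [2,3,4,5]=1
  first=0(m) contributes 3
  first=2(l) contributes 3
|[w]| = 6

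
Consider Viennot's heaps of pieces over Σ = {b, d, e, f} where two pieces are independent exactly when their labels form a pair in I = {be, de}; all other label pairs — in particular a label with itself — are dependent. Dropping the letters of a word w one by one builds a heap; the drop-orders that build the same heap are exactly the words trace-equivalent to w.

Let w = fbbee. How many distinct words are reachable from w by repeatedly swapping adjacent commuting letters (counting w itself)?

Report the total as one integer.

6

#0=f has no predecessor
#1=b depends on [0:f]
#2=b depends on [1:b]
#3=e depends on [0:f]
#4=e depends on [3:e]
sources: [0:f]
N(rest) = Σ N(rest − s) over sources s of rest; N(one piece) = 1:
  size 1 → [2]=1  [4]=1
  size 2 → [1,2]=1  [2,4]=2  [3,4]=1
  size 3 → [1,2,4]=3  [2,3,4]=3
  first=0(f) contributes 6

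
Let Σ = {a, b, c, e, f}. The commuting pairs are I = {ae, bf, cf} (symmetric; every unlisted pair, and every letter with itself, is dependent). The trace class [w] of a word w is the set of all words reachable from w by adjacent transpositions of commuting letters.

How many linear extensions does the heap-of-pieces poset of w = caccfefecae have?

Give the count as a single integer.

6

drop 0:c onto floor
drop 1:a onto {0:c}
drop 2:c onto {1:a}
drop 3:c onto {2:c}
drop 4:f onto {1:a}
drop 5:e onto {3:c, 4:f}
drop 6:f onto {5:e}
drop 7:e onto {6:f}
drop 8:c onto {7:e}
drop 9:a onto {8:c}
drop 10:e onto {8:c}
ground layer = {0:c}
drop-orders for the pieces not yet dropped (sum over which currently-grounded one goes next):
  1 to go: {9} 1  {10} 1
  2 to go: {9,10} 2
  3 to go: {8,9,10} 2
  4 to go: {7,8,9,10} 2
  5 to go: {6,7,8,9,10} 2
  6 to go: {5,6,7,8,9,10} 2
  7 to go: {3,5,6,7,8,9,10} 2  {4,5,6,7,8,9,10} 2
  8 to go: {2,3,5,6,7,8,9,10} 2  {3,4,5,6,7,8,9,10} 4
  9 to go: {2,3,4,5,6,7,8,9,10} 6
  if 0:c drops first: 6 orders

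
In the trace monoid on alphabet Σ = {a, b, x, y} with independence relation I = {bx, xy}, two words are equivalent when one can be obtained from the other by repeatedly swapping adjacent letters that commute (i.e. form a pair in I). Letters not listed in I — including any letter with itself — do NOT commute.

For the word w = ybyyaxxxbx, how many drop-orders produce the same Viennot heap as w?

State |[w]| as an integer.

5

drop 0:y onto floor
drop 1:b onto {0:y}
drop 2:y onto {1:b}
drop 3:y onto {2:y}
drop 4:a onto {3:y}
drop 5:x onto {4:a}
drop 6:x onto {5:x}
drop 7:x onto {6:x}
drop 8:b onto {4:a}
drop 9:x onto {7:x}
ground layer = {0:y}
drop-orders for the pieces not yet dropped (sum over which currently-grounded one goes next):
  1 to go: {8} 1  {9} 1
  2 to go: {7,9} 1  {8,9} 2
  3 to go: {6,7,9} 1  {7,8,9} 3
  4 to go: {5,6,7,9} 1  {6,7,8,9} 4
  5 to go: {5,6,7,8,9} 5
  6 to go: {4,5,6,7,8,9} 5
  7 to go: {3,4,5,6,7,8,9} 5
  8 to go: {2,3,4,5,6,7,8,9} 5
  if 0:y drops first: 5 orders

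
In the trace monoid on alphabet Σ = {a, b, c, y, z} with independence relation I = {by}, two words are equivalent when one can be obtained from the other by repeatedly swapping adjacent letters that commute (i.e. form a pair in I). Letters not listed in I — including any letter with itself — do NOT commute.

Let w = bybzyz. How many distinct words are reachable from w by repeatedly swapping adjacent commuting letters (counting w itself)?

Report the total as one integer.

3

#0=b has no predecessor
#1=y has no predecessor
#2=b depends on [0:b]
#3=z depends on [1:y, 2:b]
#4=y depends on [3:z]
#5=z depends on [4:y]
sources: [0:b, 1:y]
N(rest) = Σ N(rest − s) over sources s of rest; N(one piece) = 1:
  size 1 → [5]=1
  size 2 → [4,5]=1
  size 3 → [3,4,5]=1
  size 4 → [1,3,4,5]=1  [2,3,4,5]=1
  first=0(b) contributes 2
  first=1(y) contributes 1
|[w]| = 3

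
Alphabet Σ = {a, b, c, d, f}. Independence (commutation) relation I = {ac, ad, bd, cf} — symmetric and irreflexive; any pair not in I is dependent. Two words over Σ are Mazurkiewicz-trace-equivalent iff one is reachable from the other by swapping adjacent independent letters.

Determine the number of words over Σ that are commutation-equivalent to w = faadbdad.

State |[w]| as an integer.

piece 0:f — minimal
piece 1:a rests on {0:f}
piece 2:a rests on {1:a}
piece 3:d rests on {0:f}
piece 4:b rests on {2:a}
piece 5:d rests on {3:d}
piece 6:a rests on {4:b}
piece 7:d rests on {5:d}
minimal pieces: {0:f}
ways to finish when only these pieces remain (= sum over removing one remaining piece with nothing left below it):
  1 left: {6}→1  {7}→1
  2 left: {4,6}→1  {5,7}→1  {6,7}→2
  3 left: {2,4,6}→1  {3,5,7}→1  {4,6,7}→3  {5,6,7}→3
  4 left: {1,2,4,6}→1  {2,4,6,7}→4  {3,5,6,7}→4  {4,5,6,7}→6
  5 left: {1,2,4,6,7}→5  {2,4,5,6,7}→10  {3,4,5,6,7}→10
  6 left: {1,2,4,5,6,7}→15  {2,3,4,5,6,7}→20
  placing 0:f first → 35 extensions

35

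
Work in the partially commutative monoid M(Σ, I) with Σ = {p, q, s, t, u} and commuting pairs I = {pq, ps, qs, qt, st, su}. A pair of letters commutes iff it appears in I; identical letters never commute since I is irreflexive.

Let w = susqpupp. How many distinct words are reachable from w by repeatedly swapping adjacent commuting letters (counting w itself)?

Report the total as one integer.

drop 0:s onto floor
drop 1:u onto floor
drop 2:s onto {0:s}
drop 3:q onto {1:u}
drop 4:p onto {1:u}
drop 5:u onto {3:q, 4:p}
drop 6:p onto {5:u}
drop 7:p onto {6:p}
ground layer = {0:s, 1:u}
drop-orders for the pieces not yet dropped (sum over which currently-grounded one goes next):
  1 to go: {2} 1  {7} 1
  2 to go: {0,2} 1  {2,7} 2  {6,7} 1
  3 to go: {0,2,7} 3  {2,6,7} 3  {5,6,7} 1
  4 to go: {0,2,6,7} 6  {2,5,6,7} 4  {3,5,6,7} 1  {4,5,6,7} 1
  5 to go: {0,2,5,6,7} 10  {2,3,5,6,7} 5  {2,4,5,6,7} 5  {3,4,5,6,7} 2
  6 to go: {0,2,3,5,6,7} 15  {0,2,4,5,6,7} 15  {1,3,4,5,6,7} 2  {2,3,4,5,6,7} 12
  if 0:s drops first: 14 orders
  if 1:u drops first: 42 orders
heap linearizations: 56

56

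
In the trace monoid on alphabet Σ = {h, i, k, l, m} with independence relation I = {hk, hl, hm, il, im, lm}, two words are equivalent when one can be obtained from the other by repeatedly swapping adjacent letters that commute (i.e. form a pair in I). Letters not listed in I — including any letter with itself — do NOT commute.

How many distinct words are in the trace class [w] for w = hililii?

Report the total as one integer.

piece 0:h — minimal
piece 1:i rests on {0:h}
piece 2:l — minimal
piece 3:i rests on {1:i}
piece 4:l rests on {2:l}
piece 5:i rests on {3:i}
piece 6:i rests on {5:i}
minimal pieces: {0:h, 2:l}
ways to finish when only these pieces remain (= sum over removing one remaining piece with nothing left below it):
  1 left: {4}→1  {6}→1
  2 left: {2,4}→1  {4,6}→2  {5,6}→1
  3 left: {2,4,6}→3  {3,5,6}→1  {4,5,6}→3
  4 left: {1,3,5,6}→1  {2,4,5,6}→6  {3,4,5,6}→4
  5 left: {0,1,3,5,6}→1  {1,3,4,5,6}→5  {2,3,4,5,6}→10
  placing 0:h first → 15 extensions
  placing 2:l first → 6 extensions
total linear extensions = 21

21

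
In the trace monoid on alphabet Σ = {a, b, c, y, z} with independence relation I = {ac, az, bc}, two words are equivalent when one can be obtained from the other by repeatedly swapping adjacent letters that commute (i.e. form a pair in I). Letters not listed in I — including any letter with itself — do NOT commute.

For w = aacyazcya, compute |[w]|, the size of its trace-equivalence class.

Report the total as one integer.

9

drop 0:a onto floor
drop 1:a onto {0:a}
drop 2:c onto floor
drop 3:y onto {1:a, 2:c}
drop 4:a onto {3:y}
drop 5:z onto {3:y}
drop 6:c onto {5:z}
drop 7:y onto {4:a, 6:c}
drop 8:a onto {7:y}
ground layer = {0:a, 2:c}
drop-orders for the pieces not yet dropped (sum over which currently-grounded one goes next):
  1 to go: {8} 1
  2 to go: {7,8} 1
  3 to go: {4,7,8} 1  {6,7,8} 1
  4 to go: {4,6,7,8} 2  {5,6,7,8} 1
  5 to go: {4,5,6,7,8} 3
  6 to go: {3,4,5,6,7,8} 3
  7 to go: {1,3,4,5,6,7,8} 3  {2,3,4,5,6,7,8} 3
  if 0:a drops first: 6 orders
  if 2:c drops first: 3 orders
heap linearizations: 9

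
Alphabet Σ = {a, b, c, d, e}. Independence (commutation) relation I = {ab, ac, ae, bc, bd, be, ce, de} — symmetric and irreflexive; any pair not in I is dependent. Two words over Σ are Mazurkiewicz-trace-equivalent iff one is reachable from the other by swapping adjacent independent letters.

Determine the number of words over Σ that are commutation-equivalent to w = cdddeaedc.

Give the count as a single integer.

36

0(c) covers ∅
1(d) covers 0:c
2(d) covers 1:d
3(d) covers 2:d
4(e) covers ∅
5(a) covers 3:d
6(e) covers 4:e
7(d) covers 5:a
8(c) covers 7:d
floor of heap: 0:c, 4:e
completions by unplaced set U, small U first (add the entries for U minus each lowest piece of U):
  |U|=1: {6}:1  {8}:1
  |U|=2: {4,6}:1  {6,8}:2  {7,8}:1
  |U|=3: {4,6,8}:3  {5,7,8}:1  {6,7,8}:3
  |U|=4: {3,5,7,8}:1  {4,6,7,8}:6  {5,6,7,8}:4
  |U|=5: {2,3,5,7,8}:1  {3,5,6,7,8}:5  {4,5,6,7,8}:10
  |U|=6: {1,2,3,5,7,8}:1  {2,3,5,6,7,8}:6  {3,4,5,6,7,8}:15
  |U|=7: {0,1,2,3,5,7,8}:1  {1,2,3,5,6,7,8}:7  {2,3,4,5,6,7,8}:21
  start at 0(c): 28
  start at 4(e): 8
sum over floor = 36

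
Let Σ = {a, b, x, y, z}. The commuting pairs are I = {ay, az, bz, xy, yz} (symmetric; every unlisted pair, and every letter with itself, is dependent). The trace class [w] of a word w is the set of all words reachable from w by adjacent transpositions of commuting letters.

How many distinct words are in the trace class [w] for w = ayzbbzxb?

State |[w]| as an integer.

drop 0:a onto floor
drop 1:y onto floor
drop 2:z onto floor
drop 3:b onto {0:a, 1:y}
drop 4:b onto {3:b}
drop 5:z onto {2:z}
drop 6:x onto {4:b, 5:z}
drop 7:b onto {6:x}
ground layer = {0:a, 1:y, 2:z}
drop-orders for the pieces not yet dropped (sum over which currently-grounded one goes next):
  1 to go: {7} 1
  2 to go: {6,7} 1
  3 to go: {4,6,7} 1  {5,6,7} 1
  4 to go: {2,5,6,7} 1  {3,4,6,7} 1  {4,5,6,7} 2
  5 to go: {0,3,4,6,7} 1  {1,3,4,6,7} 1  {2,4,5,6,7} 3  {3,4,5,6,7} 3
  6 to go: {0,1,3,4,6,7} 2  {0,3,4,5,6,7} 4  {1,3,4,5,6,7} 4  {2,3,4,5,6,7} 6
  if 0:a drops first: 10 orders
  if 1:y drops first: 10 orders
  if 2:z drops first: 10 orders
heap linearizations: 30

30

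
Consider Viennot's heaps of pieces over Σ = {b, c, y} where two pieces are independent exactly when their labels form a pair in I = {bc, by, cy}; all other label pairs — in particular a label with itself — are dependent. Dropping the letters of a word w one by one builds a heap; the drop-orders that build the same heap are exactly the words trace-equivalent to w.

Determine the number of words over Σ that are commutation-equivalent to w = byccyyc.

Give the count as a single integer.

piece 0:b — minimal
piece 1:y — minimal
piece 2:c — minimal
piece 3:c rests on {2:c}
piece 4:y rests on {1:y}
piece 5:y rests on {4:y}
piece 6:c rests on {3:c}
minimal pieces: {0:b, 1:y, 2:c}
ways to finish when only these pieces remain (= sum over removing one remaining piece with nothing left below it):
  1 left: {0}→1  {5}→1  {6}→1
  2 left: {0,5}→2  {0,6}→2  {3,6}→1  {4,5}→1  {5,6}→2
  3 left: {0,3,6}→3  {0,4,5}→3  {0,5,6}→6  {1,4,5}→1  {2,3,6}→1  {3,5,6}→3  {4,5,6}→3
  4 left: {0,1,4,5}→4  {0,2,3,6}→4  {0,3,5,6}→12  {0,4,5,6}→12  {1,4,5,6}→4  {2,3,5,6}→4  {3,4,5,6}→6
  5 left: {0,1,4,5,6}→20  {0,2,3,5,6}→20  {0,3,4,5,6}→30  {1,3,4,5,6}→10  {2,3,4,5,6}→10
  placing 0:b first → 20 extensions
  placing 1:y first → 60 extensions
  placing 2:c first → 60 extensions
total linear extensions = 140

140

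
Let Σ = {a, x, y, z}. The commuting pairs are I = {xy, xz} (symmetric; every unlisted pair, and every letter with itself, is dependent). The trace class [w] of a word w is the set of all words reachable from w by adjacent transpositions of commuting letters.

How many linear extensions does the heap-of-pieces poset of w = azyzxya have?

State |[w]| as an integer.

piece 0:a — minimal
piece 1:z rests on {0:a}
piece 2:y rests on {1:z}
piece 3:z rests on {2:y}
piece 4:x rests on {0:a}
piece 5:y rests on {3:z}
piece 6:a rests on {4:x, 5:y}
minimal pieces: {0:a}
ways to finish when only these pieces remain (= sum over removing one remaining piece with nothing left below it):
  1 left: {6}→1
  2 left: {4,6}→1  {5,6}→1
  3 left: {3,5,6}→1  {4,5,6}→2
  4 left: {2,3,5,6}→1  {3,4,5,6}→3
  5 left: {1,2,3,5,6}→1  {2,3,4,5,6}→4
  placing 0:a first → 5 extensions

5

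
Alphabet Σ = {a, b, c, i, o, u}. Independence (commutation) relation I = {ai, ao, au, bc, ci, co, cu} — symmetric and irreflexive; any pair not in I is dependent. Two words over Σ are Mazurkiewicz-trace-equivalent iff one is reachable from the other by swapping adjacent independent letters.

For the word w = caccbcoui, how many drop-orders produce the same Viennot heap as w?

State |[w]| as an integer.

piece 0:c — minimal
piece 1:a rests on {0:c}
piece 2:c rests on {1:a}
piece 3:c rests on {2:c}
piece 4:b rests on {1:a}
piece 5:c rests on {3:c}
piece 6:o rests on {4:b}
piece 7:u rests on {6:o}
piece 8:i rests on {7:u}
minimal pieces: {0:c}
ways to finish when only these pieces remain (= sum over removing one remaining piece with nothing left below it):
  1 left: {5}→1  {8}→1
  2 left: {3,5}→1  {5,8}→2  {7,8}→1
  3 left: {2,3,5}→1  {3,5,8}→3  {5,7,8}→3  {6,7,8}→1
  4 left: {2,3,5,8}→4  {3,5,7,8}→6  {4,6,7,8}→1  {5,6,7,8}→4
  5 left: {2,3,5,7,8}→10  {3,5,6,7,8}→10  {4,5,6,7,8}→5
  6 left: {2,3,5,6,7,8}→20  {3,4,5,6,7,8}→15
  7 left: {2,3,4,5,6,7,8}→35
  placing 0:c first → 35 extensions

35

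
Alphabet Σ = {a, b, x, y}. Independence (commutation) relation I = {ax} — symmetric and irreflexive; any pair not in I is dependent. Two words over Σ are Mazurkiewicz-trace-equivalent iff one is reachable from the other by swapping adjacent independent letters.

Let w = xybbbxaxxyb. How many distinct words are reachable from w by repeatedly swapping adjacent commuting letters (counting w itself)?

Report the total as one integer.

0(x) covers ∅
1(y) covers 0:x
2(b) covers 1:y
3(b) covers 2:b
4(b) covers 3:b
5(x) covers 4:b
6(a) covers 4:b
7(x) covers 5:x
8(x) covers 7:x
9(y) covers 6:a, 8:x
10(b) covers 9:y
floor of heap: 0:x
completions by unplaced set U, small U first (add the entries for U minus each lowest piece of U):
  |U|=1: {10}:1
  |U|=2: {9,10}:1
  |U|=3: {6,9,10}:1  {8,9,10}:1
  |U|=4: {6,8,9,10}:2  {7,8,9,10}:1
  |U|=5: {5,7,8,9,10}:1  {6,7,8,9,10}:3
  |U|=6: {5,6,7,8,9,10}:4
  |U|=7: {4,5,6,7,8,9,10}:4
  |U|=8: {3,4,5,6,7,8,9,10}:4
  |U|=9: {2,3,4,5,6,7,8,9,10}:4
  start at 0(x): 4

4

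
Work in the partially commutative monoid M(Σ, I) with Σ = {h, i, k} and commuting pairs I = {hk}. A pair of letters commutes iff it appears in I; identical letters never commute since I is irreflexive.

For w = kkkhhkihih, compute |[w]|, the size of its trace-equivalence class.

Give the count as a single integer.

drop 0:k onto floor
drop 1:k onto {0:k}
drop 2:k onto {1:k}
drop 3:h onto floor
drop 4:h onto {3:h}
drop 5:k onto {2:k}
drop 6:i onto {4:h, 5:k}
drop 7:h onto {6:i}
drop 8:i onto {7:h}
drop 9:h onto {8:i}
ground layer = {0:k, 3:h}
drop-orders for the pieces not yet dropped (sum over which currently-grounded one goes next):
  1 to go: {9} 1
  2 to go: {8,9} 1
  3 to go: {7,8,9} 1
  4 to go: {6,7,8,9} 1
  5 to go: {4,6,7,8,9} 1  {5,6,7,8,9} 1
  6 to go: {2,5,6,7,8,9} 1  {3,4,6,7,8,9} 1  {4,5,6,7,8,9} 2
  7 to go: {1,2,5,6,7,8,9} 1  {2,4,5,6,7,8,9} 3  {3,4,5,6,7,8,9} 3
  8 to go: {0,1,2,5,6,7,8,9} 1  {1,2,4,5,6,7,8,9} 4  {2,3,4,5,6,7,8,9} 6
  if 0:k drops first: 10 orders
  if 3:h drops first: 5 orders
heap linearizations: 15

15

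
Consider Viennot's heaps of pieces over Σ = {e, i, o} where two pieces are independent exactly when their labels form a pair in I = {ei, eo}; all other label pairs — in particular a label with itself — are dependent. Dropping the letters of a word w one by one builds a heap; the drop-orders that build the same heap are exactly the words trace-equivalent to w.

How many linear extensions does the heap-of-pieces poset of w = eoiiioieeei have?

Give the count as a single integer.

330

#0=e has no predecessor
#1=o has no predecessor
#2=i depends on [1:o]
#3=i depends on [2:i]
#4=i depends on [3:i]
#5=o depends on [4:i]
#6=i depends on [5:o]
#7=e depends on [0:e]
#8=e depends on [7:e]
#9=e depends on [8:e]
#10=i depends on [6:i]
sources: [0:e, 1:o]
N(rest) = Σ N(rest − s) over sources s of rest; N(one piece) = 1:
  size 1 → [9]=1  [10]=1
  size 2 → [6,10]=1  [8,9]=1  [9,10]=2
  size 3 → [5,6,10]=1  [6,9,10]=3  [7,8,9]=1  [8,9,10]=3
  size 4 → [0,7,8,9]=1  [4,5,6,10]=1  [5,6,9,10]=4  [6,8,9,10]=6  [7,8,9,10]=4
  size 5 → [0,7,8,9,10]=5  [3,4,5,6,10]=1  [4,5,6,9,10]=5  [5,6,8,9,10]=10  [6,7,8,9,10]=10
  size 6 → [0,6,7,8,9,10]=15  [2,3,4,5,6,10]=1  [3,4,5,6,9,10]=6  [4,5,6,8,9,10]=15  [5,6,7,8,9,10]=20
  size 7 → [0,5,6,7,8,9,10]=35  [1,2,3,4,5,6,10]=1  [2,3,4,5,6,9,10]=7  [3,4,5,6,8,9,10]=21  [4,5,6,7,8,9,10]=35
  size 8 → [0,4,5,6,7,8,9,10]=70  [1,2,3,4,5,6,9,10]=8  [2,3,4,5,6,8,9,10]=28  [3,4,5,6,7,8,9,10]=56
  size 9 → [0,3,4,5,6,7,8,9,10]=126  [1,2,3,4,5,6,8,9,10]=36  [2,3,4,5,6,7,8,9,10]=84
  first=0(e) contributes 120
  first=1(o) contributes 210
|[w]| = 330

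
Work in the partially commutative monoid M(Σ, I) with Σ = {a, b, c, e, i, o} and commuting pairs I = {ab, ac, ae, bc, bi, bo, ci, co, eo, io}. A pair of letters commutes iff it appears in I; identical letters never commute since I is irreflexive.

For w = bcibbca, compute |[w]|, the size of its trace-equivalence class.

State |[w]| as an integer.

0(b) covers ∅
1(c) covers ∅
2(i) covers ∅
3(b) covers 0:b
4(b) covers 3:b
5(c) covers 1:c
6(a) covers 2:i
floor of heap: 0:b, 1:c, 2:i
completions by unplaced set U, small U first (add the entries for U minus each lowest piece of U):
  |U|=1: {4}:1  {5}:1  {6}:1
  |U|=2: {1,5}:1  {2,6}:1  {3,4}:1  {4,5}:2  {4,6}:2  {5,6}:2
  |U|=3: {0,3,4}:1  {1,4,5}:3  {1,5,6}:3  {2,4,6}:3  {2,5,6}:3  {3,4,5}:3  {3,4,6}:3  {4,5,6}:6
  |U|=4: {0,3,4,5}:4  {0,3,4,6}:4  {1,2,5,6}:6  {1,3,4,5}:6  {1,4,5,6}:12  {2,3,4,6}:6  {2,4,5,6}:12  {3,4,5,6}:12
  |U|=5: {0,1,3,4,5}:10  {0,2,3,4,6}:10  {0,3,4,5,6}:20  {1,2,4,5,6}:30  {1,3,4,5,6}:30  {2,3,4,5,6}:30
  start at 0(b): 90
  start at 1(c): 60
  start at 2(i): 60
sum over floor = 210

210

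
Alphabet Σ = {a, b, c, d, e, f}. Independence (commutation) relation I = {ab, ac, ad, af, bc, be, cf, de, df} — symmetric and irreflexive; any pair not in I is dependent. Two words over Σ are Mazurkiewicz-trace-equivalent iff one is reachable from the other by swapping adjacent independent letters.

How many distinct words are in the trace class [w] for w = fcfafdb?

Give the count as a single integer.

70

0(f) covers ∅
1(c) covers ∅
2(f) covers 0:f
3(a) covers ∅
4(f) covers 2:f
5(d) covers 1:c
6(b) covers 4:f, 5:d
floor of heap: 0:f, 1:c, 3:a
completions by unplaced set U, small U first (add the entries for U minus each lowest piece of U):
  |U|=1: {3}:1  {6}:1
  |U|=2: {3,6}:2  {4,6}:1  {5,6}:1
  |U|=3: {1,5,6}:1  {2,4,6}:1  {3,4,6}:3  {3,5,6}:3  {4,5,6}:2
  |U|=4: {0,2,4,6}:1  {1,3,5,6}:4  {1,4,5,6}:3  {2,3,4,6}:4  {2,4,5,6}:3  {3,4,5,6}:8
  |U|=5: {0,2,3,4,6}:5  {0,2,4,5,6}:4  {1,2,4,5,6}:6  {1,3,4,5,6}:15  {2,3,4,5,6}:15
  start at 0(f): 36
  start at 1(c): 24
  start at 3(a): 10
sum over floor = 70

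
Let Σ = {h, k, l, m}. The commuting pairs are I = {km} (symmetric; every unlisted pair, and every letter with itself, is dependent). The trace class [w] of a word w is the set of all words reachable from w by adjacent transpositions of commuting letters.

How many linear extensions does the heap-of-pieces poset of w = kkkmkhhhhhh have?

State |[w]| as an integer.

0(k) covers ∅
1(k) covers 0:k
2(k) covers 1:k
3(m) covers ∅
4(k) covers 2:k
5(h) covers 3:m, 4:k
6(h) covers 5:h
7(h) covers 6:h
8(h) covers 7:h
9(h) covers 8:h
10(h) covers 9:h
floor of heap: 0:k, 3:m
completions by unplaced set U, small U first (add the entries for U minus each lowest piece of U):
  |U|=1: {10}:1
  |U|=2: {9,10}:1
  |U|=3: {8,9,10}:1
  |U|=4: {7,8,9,10}:1
  |U|=5: {6,7,8,9,10}:1
  |U|=6: {5,6,7,8,9,10}:1
  |U|=7: {3,5,6,7,8,9,10}:1  {4,5,6,7,8,9,10}:1
  |U|=8: {2,4,5,6,7,8,9,10}:1  {3,4,5,6,7,8,9,10}:2
  |U|=9: {1,2,4,5,6,7,8,9,10}:1  {2,3,4,5,6,7,8,9,10}:3
  start at 0(k): 4
  start at 3(m): 1
sum over floor = 5

5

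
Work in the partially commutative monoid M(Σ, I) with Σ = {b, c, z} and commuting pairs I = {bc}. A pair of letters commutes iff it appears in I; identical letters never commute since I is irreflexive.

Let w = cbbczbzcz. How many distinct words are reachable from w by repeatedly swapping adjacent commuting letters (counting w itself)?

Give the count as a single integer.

piece 0:c — minimal
piece 1:b — minimal
piece 2:b rests on {1:b}
piece 3:c rests on {0:c}
piece 4:z rests on {2:b, 3:c}
piece 5:b rests on {4:z}
piece 6:z rests on {5:b}
piece 7:c rests on {6:z}
piece 8:z rests on {7:c}
minimal pieces: {0:c, 1:b}
ways to finish when only these pieces remain (= sum over removing one remaining piece with nothing left below it):
  1 left: {8}→1
  2 left: {7,8}→1
  3 left: {6,7,8}→1
  4 left: {5,6,7,8}→1
  5 left: {4,5,6,7,8}→1
  6 left: {2,4,5,6,7,8}→1  {3,4,5,6,7,8}→1
  7 left: {0,3,4,5,6,7,8}→1  {1,2,4,5,6,7,8}→1  {2,3,4,5,6,7,8}→2
  placing 0:c first → 3 extensions
  placing 1:b first → 3 extensions
total linear extensions = 6

6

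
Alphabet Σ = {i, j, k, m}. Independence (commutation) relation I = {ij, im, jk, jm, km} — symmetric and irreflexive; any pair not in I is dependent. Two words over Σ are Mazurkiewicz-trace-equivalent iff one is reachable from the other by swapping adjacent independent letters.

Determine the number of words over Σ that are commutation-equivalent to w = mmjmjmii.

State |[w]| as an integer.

420

piece 0:m — minimal
piece 1:m rests on {0:m}
piece 2:j — minimal
piece 3:m rests on {1:m}
piece 4:j rests on {2:j}
piece 5:m rests on {3:m}
piece 6:i — minimal
piece 7:i rests on {6:i}
minimal pieces: {0:m, 2:j, 6:i}
ways to finish when only these pieces remain (= sum over removing one remaining piece with nothing left below it):
  1 left: {4}→1  {5}→1  {7}→1
  2 left: {2,4}→1  {3,5}→1  {4,5}→2  {4,7}→2  {5,7}→2  {6,7}→1
  3 left: {1,3,5}→1  {2,4,5}→3  {2,4,7}→3  {3,4,5}→3  {3,5,7}→3  {4,5,7}→6  {4,6,7}→3  {5,6,7}→3
  4 left: {0,1,3,5}→1  {1,3,4,5}→4  {1,3,5,7}→4  {2,3,4,5}→6  {2,4,5,7}→12  {2,4,6,7}→6  {3,4,5,7}→12  {3,5,6,7}→6  {4,5,6,7}→12
  5 left: {0,1,3,4,5}→5  {0,1,3,5,7}→5  {1,2,3,4,5}→10  {1,3,4,5,7}→20  {1,3,5,6,7}→10  {2,3,4,5,7}→30  {2,4,5,6,7}→30  {3,4,5,6,7}→30
  6 left: {0,1,2,3,4,5}→15  {0,1,3,4,5,7}→30  {0,1,3,5,6,7}→15  {1,2,3,4,5,7}→60  {1,3,4,5,6,7}→60  {2,3,4,5,6,7}→90
  placing 0:m first → 210 extensions
  placing 2:j first → 105 extensions
  placing 6:i first → 105 extensions
total linear extensions = 420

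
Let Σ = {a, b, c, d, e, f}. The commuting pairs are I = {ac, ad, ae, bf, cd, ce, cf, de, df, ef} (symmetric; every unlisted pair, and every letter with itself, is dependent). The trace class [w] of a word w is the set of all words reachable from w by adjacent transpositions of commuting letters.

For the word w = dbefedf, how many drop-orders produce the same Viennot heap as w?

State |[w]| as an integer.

63

drop 0:d onto floor
drop 1:b onto {0:d}
drop 2:e onto {1:b}
drop 3:f onto floor
drop 4:e onto {2:e}
drop 5:d onto {1:b}
drop 6:f onto {3:f}
ground layer = {0:d, 3:f}
drop-orders for the pieces not yet dropped (sum over which currently-grounded one goes next):
  1 to go: {4} 1  {5} 1  {6} 1
  2 to go: {2,4} 1  {3,6} 1  {4,5} 2  {4,6} 2  {5,6} 2
  3 to go: {2,4,5} 3  {2,4,6} 3  {3,4,6} 3  {3,5,6} 3  {4,5,6} 6
  4 to go: {1,2,4,5} 3  {2,3,4,6} 6  {2,4,5,6} 12  {3,4,5,6} 12
  5 to go: {0,1,2,4,5} 3  {1,2,4,5,6} 15  {2,3,4,5,6} 30
  if 0:d drops first: 45 orders
  if 3:f drops first: 18 orders
heap linearizations: 63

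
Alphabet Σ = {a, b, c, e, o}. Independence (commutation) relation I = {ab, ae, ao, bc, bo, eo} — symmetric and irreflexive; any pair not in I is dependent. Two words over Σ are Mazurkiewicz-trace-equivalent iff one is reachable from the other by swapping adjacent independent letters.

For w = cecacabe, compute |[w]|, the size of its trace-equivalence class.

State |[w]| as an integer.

0(c) covers ∅
1(e) covers 0:c
2(c) covers 1:e
3(a) covers 2:c
4(c) covers 3:a
5(a) covers 4:c
6(b) covers 1:e
7(e) covers 4:c, 6:b
floor of heap: 0:c
completions by unplaced set U, small U first (add the entries for U minus each lowest piece of U):
  |U|=1: {5}:1  {7}:1
  |U|=2: {5,7}:2  {6,7}:1
  |U|=3: {4,5,7}:2  {5,6,7}:3
  |U|=4: {3,4,5,7}:2  {4,5,6,7}:5
  |U|=5: {2,3,4,5,7}:2  {3,4,5,6,7}:7
  |U|=6: {2,3,4,5,6,7}:9
  start at 0(c): 9

9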